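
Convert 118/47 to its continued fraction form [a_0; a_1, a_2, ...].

[2; 1, 1, 23]

Run the Euclidean algorithm on 118 and 47; the successive quotients are the partial quotients a_0, a_1, ... (each step inverts the fractional part left over by the previous one):
  118 = 2*47 + 24, so a_0 = 2.
  47 = 1*24 + 23, so a_1 = 1.
  24 = 1*23 + 1, so a_2 = 1.
  23 = 23*1 + 0, so a_3 = 23.
The remainder reaches 0 after 4 divisions, so the expansion has 4 partial quotients, read off in order.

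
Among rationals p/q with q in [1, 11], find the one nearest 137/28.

44/9

Expand x = 137/28 as a continued fraction with the Euclidean algorithm:
  137 = 4*28 + 25, so a_0 = 4.
  28 = 1*25 + 3, so a_1 = 1.
  25 = 8*3 + 1, so a_2 = 8.
  3 = 3*1 + 0, so a_3 = 3.
so x = [4; 1, 8, 3].
Convergents (p_i = a_i*p_{i-1} + p_{i-2}, q_i = a_i*q_{i-1} + q_{i-2} with p_{-2}=0, p_{-1}=1, q_{-2}=1, q_{-1}=0), until the denominator exceeds 11:
  i=0: a_0=4, p_0 = 4*1 + 0 = 4, q_0 = 4*0 + 1 = 1.
  i=1: a_1=1, p_1 = 1*4 + 1 = 5, q_1 = 1*1 + 0 = 1.
  i=2: a_2=8, p_2 = 8*5 + 4 = 44, q_2 = 8*1 + 1 = 9.
  i=3: a_3=3, p_3 = 3*44 + 5 = 137, q_3 = 3*9 + 1 = 28.
q_3 = 28 > 11, so the last convergent with denominator <= 11 is p_2/q_2 = 44/9.
The closest fraction with denominator <= 11 is either p_2/q_2 or the intermediate fraction (k*p_2 + p_1)/(k*q_2 + q_1) with the largest k >= 1 whose denominator stays <= 11; these approach x as k grows, and every other convergent or intermediate fraction in range is farther away.
Largest k: floor((11 - q_1)/q_2) = floor((11 - 1)/9) = 1.
That gives (1*44 + 5)/(1*9 + 1) = 49/10.
Compare the errors: |x - 44/9| = |137*9 - 44*28|/(28*9) = 1/252, and |x - 49/10| = |137*10 - 49*28|/(28*10) = 2/280.
Cross-multiplying, 1*280 = 280 < 504 = 2*252, so 1/252 is smaller: the convergent 44/9 is closer to x than 49/10.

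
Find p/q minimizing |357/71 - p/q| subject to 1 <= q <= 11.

Expand x = 357/71 as a continued fraction with the Euclidean algorithm:
  357 = 5*71 + 2, so a_0 = 5.
  71 = 35*2 + 1, so a_1 = 35.
  2 = 2*1 + 0, so a_2 = 2.
so x = [5; 35, 2].
Convergents (p_i = a_i*p_{i-1} + p_{i-2}, q_i = a_i*q_{i-1} + q_{i-2} with p_{-2}=0, p_{-1}=1, q_{-2}=1, q_{-1}=0), until the denominator exceeds 11:
  i=0: a_0=5, p_0 = 5*1 + 0 = 5, q_0 = 5*0 + 1 = 1.
  i=1: a_1=35, p_1 = 35*5 + 1 = 176, q_1 = 35*1 + 0 = 35.
q_1 = 35 > 11, so the last convergent with denominator <= 11 is p_0/q_0 = 5/1.
The closest fraction with denominator <= 11 is either p_0/q_0 or the intermediate fraction (k*p_0 + p_{-1})/(k*q_0 + q_{-1}) with the largest k >= 1 whose denominator stays <= 11; these approach x as k grows, and every other convergent or intermediate fraction in range is farther away.
Largest k: floor((11 - q_{-1})/q_0) = floor((11 - 0)/1) = 11 (using the seeds p_{-1} = 1, q_{-1} = 0).
That gives (11*5 + 1)/(11*1 + 0) = 56/11.
Compare the errors: |x - 5/1| = |357*1 - 5*71|/(71*1) = 2/71, and |x - 56/11| = |357*11 - 56*71|/(71*11) = 49/781.
Cross-multiplying, 2*781 = 1562 < 3479 = 49*71, so 2/71 is smaller: the convergent 5/1 is closer to x than 56/11.

5/1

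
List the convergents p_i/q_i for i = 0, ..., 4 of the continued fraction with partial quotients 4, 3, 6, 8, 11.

4/1, 13/3, 82/19, 669/155, 7441/1724

Using the convergent recurrence p_i = a_i*p_{i-1} + p_{i-2}, q_i = a_i*q_{i-1} + q_{i-2} with p_{-2}=0, p_{-1}=1, q_{-2}=1, q_{-1}=0:
  i=0: a_0=4, p_0 = 4*1 + 0 = 4, q_0 = 4*0 + 1 = 1.
  i=1: a_1=3, p_1 = 3*4 + 1 = 13, q_1 = 3*1 + 0 = 3.
  i=2: a_2=6, p_2 = 6*13 + 4 = 82, q_2 = 6*3 + 1 = 19.
  i=3: a_3=8, p_3 = 8*82 + 13 = 669, q_3 = 8*19 + 3 = 155.
  i=4: a_4=11, p_4 = 11*669 + 82 = 7441, q_4 = 11*155 + 19 = 1724.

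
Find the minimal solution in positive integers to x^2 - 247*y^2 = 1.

First expand sqrt(247) as a continued fraction. With x_i = (sqrt(247) + m_i)/d_i and (m_0, d_0) = (0, 1): a_0 = floor(sqrt(247)) = 15, since 15^2 = 225 <= 247 < 256 = 16^2.
Iterate m_{i+1} = d_i*a_i - m_i, d_{i+1} = (247 - m_{i+1}^2)/d_i, a_{i+1} = floor((a_0 + m_{i+1})/d_{i+1}):
  m_1 = 1*15 - 0 = 15, d_1 = (247 - 15^2)/1 = 22/1 = 22, a_1 = floor((15 + 15)/22) = 1.
  m_2 = 22*1 - 15 = 7, d_2 = (247 - 7^2)/22 = 198/22 = 9, a_2 = floor((15 + 7)/9) = 2.
  m_3 = 9*2 - 7 = 11, d_3 = (247 - 11^2)/9 = 126/9 = 14, a_3 = floor((15 + 11)/14) = 1.
  m_4 = 14*1 - 11 = 3, d_4 = (247 - 3^2)/14 = 238/14 = 17, a_4 = floor((15 + 3)/17) = 1.
  m_5 = 17*1 - 3 = 14, d_5 = (247 - 14^2)/17 = 51/17 = 3, a_5 = floor((15 + 14)/3) = 9.
  m_6 = 3*9 - 14 = 13, d_6 = (247 - 13^2)/3 = 78/3 = 26, a_6 = floor((15 + 13)/26) = 1.
  m_7 = 26*1 - 13 = 13, d_7 = (247 - 13^2)/26 = 78/26 = 3, a_7 = floor((15 + 13)/3) = 9.
  m_8 = 3*9 - 13 = 14, d_8 = (247 - 14^2)/3 = 51/3 = 17, a_8 = floor((15 + 14)/17) = 1.
  m_9 = 17*1 - 14 = 3, d_9 = (247 - 3^2)/17 = 238/17 = 14, a_9 = floor((15 + 3)/14) = 1.
  m_10 = 14*1 - 3 = 11, d_10 = (247 - 11^2)/14 = 126/14 = 9, a_10 = floor((15 + 11)/9) = 2.
  m_11 = 9*2 - 11 = 7, d_11 = (247 - 7^2)/9 = 198/9 = 22, a_11 = floor((15 + 7)/22) = 1.
  m_12 = 22*1 - 7 = 15, d_12 = (247 - 15^2)/22 = 22/22 = 1, a_12 = floor((15 + 15)/1) = 30.
  m_13 = 1*30 - 15 = 15, d_13 = (247 - 15^2)/1 = 22/1 = 22: (m_13, d_13) = (m_1, d_1) = (15, 22), so from here the quotients repeat a_1, ..., a_12; the period length is 12.
So sqrt(247) = [15; (1, 2, 1, 1, 9, 1, 9, 1, 1, 2, 1, 30)] with period length k = 12.
k is even, so the fundamental solution of x^2 - 247y^2 = 1 is (p_{k-1}, q_{k-1}) = (p_11, q_11); compute convergents through index 11.
Convergents (p_i = a_i*p_{i-1} + p_{i-2}, q_i = a_i*q_{i-1} + q_{i-2} with p_{-2}=0, p_{-1}=1, q_{-2}=1, q_{-1}=0):
  i=0: a_0=15, p_0 = 15*1 + 0 = 15, q_0 = 15*0 + 1 = 1.
  i=1: a_1=1, p_1 = 1*15 + 1 = 16, q_1 = 1*1 + 0 = 1.
  i=2: a_2=2, p_2 = 2*16 + 15 = 47, q_2 = 2*1 + 1 = 3.
  i=3: a_3=1, p_3 = 1*47 + 16 = 63, q_3 = 1*3 + 1 = 4.
  i=4: a_4=1, p_4 = 1*63 + 47 = 110, q_4 = 1*4 + 3 = 7.
  i=5: a_5=9, p_5 = 9*110 + 63 = 1053, q_5 = 9*7 + 4 = 67.
  i=6: a_6=1, p_6 = 1*1053 + 110 = 1163, q_6 = 1*67 + 7 = 74.
  i=7: a_7=9, p_7 = 9*1163 + 1053 = 11520, q_7 = 9*74 + 67 = 733.
  i=8: a_8=1, p_8 = 1*11520 + 1163 = 12683, q_8 = 1*733 + 74 = 807.
  i=9: a_9=1, p_9 = 1*12683 + 11520 = 24203, q_9 = 1*807 + 733 = 1540.
  i=10: a_10=2, p_10 = 2*24203 + 12683 = 61089, q_10 = 2*1540 + 807 = 3887.
  i=11: a_11=1, p_11 = 1*61089 + 24203 = 85292, q_11 = 1*3887 + 1540 = 5427.
Check: 85292^2 - 247*5427^2 = 7274725264 - 7274725263 = 1, so (x, y) = (85292, 5427) solves the equation, and by the theorem it is the least positive solution.

(x, y) = (85292, 5427)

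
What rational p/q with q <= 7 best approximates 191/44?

13/3

Expand x = 191/44 as a continued fraction with the Euclidean algorithm:
  191 = 4*44 + 15, so a_0 = 4.
  44 = 2*15 + 14, so a_1 = 2.
  15 = 1*14 + 1, so a_2 = 1.
  14 = 14*1 + 0, so a_3 = 14.
so x = [4; 2, 1, 14].
Convergents (p_i = a_i*p_{i-1} + p_{i-2}, q_i = a_i*q_{i-1} + q_{i-2} with p_{-2}=0, p_{-1}=1, q_{-2}=1, q_{-1}=0), until the denominator exceeds 7:
  i=0: a_0=4, p_0 = 4*1 + 0 = 4, q_0 = 4*0 + 1 = 1.
  i=1: a_1=2, p_1 = 2*4 + 1 = 9, q_1 = 2*1 + 0 = 2.
  i=2: a_2=1, p_2 = 1*9 + 4 = 13, q_2 = 1*2 + 1 = 3.
  i=3: a_3=14, p_3 = 14*13 + 9 = 191, q_3 = 14*3 + 2 = 44.
q_3 = 44 > 7, so the last convergent with denominator <= 7 is p_2/q_2 = 13/3.
The closest fraction with denominator <= 7 is either p_2/q_2 or the intermediate fraction (k*p_2 + p_1)/(k*q_2 + q_1) with the largest k >= 1 whose denominator stays <= 7; these approach x as k grows, and every other convergent or intermediate fraction in range is farther away.
Largest k: floor((7 - q_1)/q_2) = floor((7 - 2)/3) = 1.
That gives (1*13 + 9)/(1*3 + 2) = 22/5.
Compare the errors: |x - 13/3| = |191*3 - 13*44|/(44*3) = 1/132, and |x - 22/5| = |191*5 - 22*44|/(44*5) = 13/220.
Cross-multiplying, 1*220 = 220 < 1716 = 13*132, so 1/132 is smaller: the convergent 13/3 is closer to x than 22/5.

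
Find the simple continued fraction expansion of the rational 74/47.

[1; 1, 1, 2, 1, 6]

Run the Euclidean algorithm on 74 and 47; the successive quotients are the partial quotients a_0, a_1, ... (each step inverts the fractional part left over by the previous one):
  74 = 1*47 + 27, so a_0 = 1.
  47 = 1*27 + 20, so a_1 = 1.
  27 = 1*20 + 7, so a_2 = 1.
  20 = 2*7 + 6, so a_3 = 2.
  7 = 1*6 + 1, so a_4 = 1.
  6 = 6*1 + 0, so a_5 = 6.
The remainder reaches 0 after 6 divisions, so the expansion has 6 partial quotients, read off in order.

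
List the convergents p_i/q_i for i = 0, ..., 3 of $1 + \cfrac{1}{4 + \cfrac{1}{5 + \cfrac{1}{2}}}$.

1/1, 5/4, 26/21, 57/46

Using the convergent recurrence p_i = a_i*p_{i-1} + p_{i-2}, q_i = a_i*q_{i-1} + q_{i-2} with p_{-2}=0, p_{-1}=1, q_{-2}=1, q_{-1}=0:
  i=0: a_0=1, p_0 = 1*1 + 0 = 1, q_0 = 1*0 + 1 = 1.
  i=1: a_1=4, p_1 = 4*1 + 1 = 5, q_1 = 4*1 + 0 = 4.
  i=2: a_2=5, p_2 = 5*5 + 1 = 26, q_2 = 5*4 + 1 = 21.
  i=3: a_3=2, p_3 = 2*26 + 5 = 57, q_3 = 2*21 + 4 = 46.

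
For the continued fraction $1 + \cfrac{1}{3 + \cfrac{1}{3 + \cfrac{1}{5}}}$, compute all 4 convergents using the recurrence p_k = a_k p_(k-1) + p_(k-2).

Using the convergent recurrence p_i = a_i*p_{i-1} + p_{i-2}, q_i = a_i*q_{i-1} + q_{i-2} with p_{-2}=0, p_{-1}=1, q_{-2}=1, q_{-1}=0:
  i=0: a_0=1, p_0 = 1*1 + 0 = 1, q_0 = 1*0 + 1 = 1.
  i=1: a_1=3, p_1 = 3*1 + 1 = 4, q_1 = 3*1 + 0 = 3.
  i=2: a_2=3, p_2 = 3*4 + 1 = 13, q_2 = 3*3 + 1 = 10.
  i=3: a_3=5, p_3 = 5*13 + 4 = 69, q_3 = 5*10 + 3 = 53.

1/1, 4/3, 13/10, 69/53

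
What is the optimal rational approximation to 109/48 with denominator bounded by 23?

25/11

Expand x = 109/48 as a continued fraction with the Euclidean algorithm:
  109 = 2*48 + 13, so a_0 = 2.
  48 = 3*13 + 9, so a_1 = 3.
  13 = 1*9 + 4, so a_2 = 1.
  9 = 2*4 + 1, so a_3 = 2.
  4 = 4*1 + 0, so a_4 = 4.
so x = [2; 3, 1, 2, 4].
Convergents (p_i = a_i*p_{i-1} + p_{i-2}, q_i = a_i*q_{i-1} + q_{i-2} with p_{-2}=0, p_{-1}=1, q_{-2}=1, q_{-1}=0), until the denominator exceeds 23:
  i=0: a_0=2, p_0 = 2*1 + 0 = 2, q_0 = 2*0 + 1 = 1.
  i=1: a_1=3, p_1 = 3*2 + 1 = 7, q_1 = 3*1 + 0 = 3.
  i=2: a_2=1, p_2 = 1*7 + 2 = 9, q_2 = 1*3 + 1 = 4.
  i=3: a_3=2, p_3 = 2*9 + 7 = 25, q_3 = 2*4 + 3 = 11.
  i=4: a_4=4, p_4 = 4*25 + 9 = 109, q_4 = 4*11 + 4 = 48.
q_4 = 48 > 23, so the last convergent with denominator <= 23 is p_3/q_3 = 25/11.
The closest fraction with denominator <= 23 is either p_3/q_3 or the intermediate fraction (k*p_3 + p_2)/(k*q_3 + q_2) with the largest k >= 1 whose denominator stays <= 23; these approach x as k grows, and every other convergent or intermediate fraction in range is farther away.
Largest k: floor((23 - q_2)/q_3) = floor((23 - 4)/11) = 1.
That gives (1*25 + 9)/(1*11 + 4) = 34/15.
Compare the errors: |x - 25/11| = |109*11 - 25*48|/(48*11) = 1/528, and |x - 34/15| = |109*15 - 34*48|/(48*15) = 3/720.
Cross-multiplying, 1*720 = 720 < 1584 = 3*528, so 1/528 is smaller: the convergent 25/11 is closer to x than 34/15.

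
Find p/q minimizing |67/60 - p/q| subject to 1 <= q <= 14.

10/9

Expand x = 67/60 as a continued fraction with the Euclidean algorithm:
  67 = 1*60 + 7, so a_0 = 1.
  60 = 8*7 + 4, so a_1 = 8.
  7 = 1*4 + 3, so a_2 = 1.
  4 = 1*3 + 1, so a_3 = 1.
  3 = 3*1 + 0, so a_4 = 3.
so x = [1; 8, 1, 1, 3].
Convergents (p_i = a_i*p_{i-1} + p_{i-2}, q_i = a_i*q_{i-1} + q_{i-2} with p_{-2}=0, p_{-1}=1, q_{-2}=1, q_{-1}=0), until the denominator exceeds 14:
  i=0: a_0=1, p_0 = 1*1 + 0 = 1, q_0 = 1*0 + 1 = 1.
  i=1: a_1=8, p_1 = 8*1 + 1 = 9, q_1 = 8*1 + 0 = 8.
  i=2: a_2=1, p_2 = 1*9 + 1 = 10, q_2 = 1*8 + 1 = 9.
  i=3: a_3=1, p_3 = 1*10 + 9 = 19, q_3 = 1*9 + 8 = 17.
q_3 = 17 > 14, so the last convergent with denominator <= 14 is p_2/q_2 = 10/9.
The closest fraction with denominator <= 14 is either p_2/q_2 or the intermediate fraction (k*p_2 + p_1)/(k*q_2 + q_1) with the largest k >= 1 whose denominator stays <= 14; these approach x as k grows, and every other convergent or intermediate fraction in range is farther away.
Largest k: floor((14 - q_1)/q_2) = floor((14 - 8)/9) = 0.
Since k = 0, no intermediate fraction beyond p_2/q_2 has denominator <= 14, so the convergent 10/9 is the closest (its error is |67*9 - 10*60|/(60*9) = 3/540).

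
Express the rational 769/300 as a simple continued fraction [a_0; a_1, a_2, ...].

Run the Euclidean algorithm on 769 and 300; the successive quotients are the partial quotients a_0, a_1, ... (each step inverts the fractional part left over by the previous one):
  769 = 2*300 + 169, so a_0 = 2.
  300 = 1*169 + 131, so a_1 = 1.
  169 = 1*131 + 38, so a_2 = 1.
  131 = 3*38 + 17, so a_3 = 3.
  38 = 2*17 + 4, so a_4 = 2.
  17 = 4*4 + 1, so a_5 = 4.
  4 = 4*1 + 0, so a_6 = 4.
The remainder reaches 0 after 7 divisions, so the expansion has 7 partial quotients, read off in order.

[2; 1, 1, 3, 2, 4, 4]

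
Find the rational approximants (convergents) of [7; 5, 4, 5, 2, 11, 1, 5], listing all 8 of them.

7/1, 36/5, 151/21, 791/110, 1733/241, 19854/2761, 21587/3002, 127789/17771

Using the convergent recurrence p_i = a_i*p_{i-1} + p_{i-2}, q_i = a_i*q_{i-1} + q_{i-2} with p_{-2}=0, p_{-1}=1, q_{-2}=1, q_{-1}=0:
  i=0: a_0=7, p_0 = 7*1 + 0 = 7, q_0 = 7*0 + 1 = 1.
  i=1: a_1=5, p_1 = 5*7 + 1 = 36, q_1 = 5*1 + 0 = 5.
  i=2: a_2=4, p_2 = 4*36 + 7 = 151, q_2 = 4*5 + 1 = 21.
  i=3: a_3=5, p_3 = 5*151 + 36 = 791, q_3 = 5*21 + 5 = 110.
  i=4: a_4=2, p_4 = 2*791 + 151 = 1733, q_4 = 2*110 + 21 = 241.
  i=5: a_5=11, p_5 = 11*1733 + 791 = 19854, q_5 = 11*241 + 110 = 2761.
  i=6: a_6=1, p_6 = 1*19854 + 1733 = 21587, q_6 = 1*2761 + 241 = 3002.
  i=7: a_7=5, p_7 = 5*21587 + 19854 = 127789, q_7 = 5*3002 + 2761 = 17771.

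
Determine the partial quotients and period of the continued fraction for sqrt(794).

Write x_i = (sqrt(794) + m_i)/d_i with (m_0, d_0) = (0, 1). a_0 = floor(sqrt(794)) = 28, since 28^2 = 784 <= 794 < 841 = 29^2.
Iterate m_{i+1} = d_i*a_i - m_i, d_{i+1} = (794 - m_{i+1}^2)/d_i, a_{i+1} = floor((a_0 + m_{i+1})/d_{i+1}):
  m_1 = 1*28 - 0 = 28, d_1 = (794 - 28^2)/1 = 10/1 = 10, a_1 = floor((28 + 28)/10) = 5.
  m_2 = 10*5 - 28 = 22, d_2 = (794 - 22^2)/10 = 310/10 = 31, a_2 = floor((28 + 22)/31) = 1.
  m_3 = 31*1 - 22 = 9, d_3 = (794 - 9^2)/31 = 713/31 = 23, a_3 = floor((28 + 9)/23) = 1.
  m_4 = 23*1 - 9 = 14, d_4 = (794 - 14^2)/23 = 598/23 = 26, a_4 = floor((28 + 14)/26) = 1.
  m_5 = 26*1 - 14 = 12, d_5 = (794 - 12^2)/26 = 650/26 = 25, a_5 = floor((28 + 12)/25) = 1.
  m_6 = 25*1 - 12 = 13, d_6 = (794 - 13^2)/25 = 625/25 = 25, a_6 = floor((28 + 13)/25) = 1.
  m_7 = 25*1 - 13 = 12, d_7 = (794 - 12^2)/25 = 650/25 = 26, a_7 = floor((28 + 12)/26) = 1.
  m_8 = 26*1 - 12 = 14, d_8 = (794 - 14^2)/26 = 598/26 = 23, a_8 = floor((28 + 14)/23) = 1.
  m_9 = 23*1 - 14 = 9, d_9 = (794 - 9^2)/23 = 713/23 = 31, a_9 = floor((28 + 9)/31) = 1.
  m_10 = 31*1 - 9 = 22, d_10 = (794 - 22^2)/31 = 310/31 = 10, a_10 = floor((28 + 22)/10) = 5.
  m_11 = 10*5 - 22 = 28, d_11 = (794 - 28^2)/10 = 10/10 = 1, a_11 = floor((28 + 28)/1) = 56.
  m_12 = 1*56 - 28 = 28, d_12 = (794 - 28^2)/1 = 10/1 = 10: (m_12, d_12) = (m_1, d_1) = (28, 10), so from here the quotients repeat a_1, ..., a_11; the period length is 11.
Hence the expansion of sqrt(794) is a_0 = 28 followed by the repeating block 5, 1, 1, 1, 1, 1, 1, 1, 1, 5, 56 (period 11).

[28; (5, 1, 1, 1, 1, 1, 1, 1, 1, 5, 56)]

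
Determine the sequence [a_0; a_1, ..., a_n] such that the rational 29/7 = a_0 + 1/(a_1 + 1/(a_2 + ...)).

[4; 7]

Run the Euclidean algorithm on 29 and 7; the successive quotients are the partial quotients a_0, a_1, ... (each step inverts the fractional part left over by the previous one):
  29 = 4*7 + 1, so a_0 = 4.
  7 = 7*1 + 0, so a_1 = 7.
The remainder reaches 0 after 2 divisions, so the expansion has 2 partial quotients, read off in order.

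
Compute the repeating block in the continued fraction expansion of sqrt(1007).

[31; (1, 2, 1, 2, 1, 62)]

Write x_i = (sqrt(1007) + m_i)/d_i with (m_0, d_0) = (0, 1). a_0 = floor(sqrt(1007)) = 31, since 31^2 = 961 <= 1007 < 1024 = 32^2.
Iterate m_{i+1} = d_i*a_i - m_i, d_{i+1} = (1007 - m_{i+1}^2)/d_i, a_{i+1} = floor((a_0 + m_{i+1})/d_{i+1}):
  m_1 = 1*31 - 0 = 31, d_1 = (1007 - 31^2)/1 = 46/1 = 46, a_1 = floor((31 + 31)/46) = 1.
  m_2 = 46*1 - 31 = 15, d_2 = (1007 - 15^2)/46 = 782/46 = 17, a_2 = floor((31 + 15)/17) = 2.
  m_3 = 17*2 - 15 = 19, d_3 = (1007 - 19^2)/17 = 646/17 = 38, a_3 = floor((31 + 19)/38) = 1.
  m_4 = 38*1 - 19 = 19, d_4 = (1007 - 19^2)/38 = 646/38 = 17, a_4 = floor((31 + 19)/17) = 2.
  m_5 = 17*2 - 19 = 15, d_5 = (1007 - 15^2)/17 = 782/17 = 46, a_5 = floor((31 + 15)/46) = 1.
  m_6 = 46*1 - 15 = 31, d_6 = (1007 - 31^2)/46 = 46/46 = 1, a_6 = floor((31 + 31)/1) = 62.
  m_7 = 1*62 - 31 = 31, d_7 = (1007 - 31^2)/1 = 46/1 = 46: (m_7, d_7) = (m_1, d_1) = (31, 46), so from here the quotients repeat a_1, ..., a_6; the period length is 6.
Hence the expansion of sqrt(1007) is a_0 = 31 followed by the repeating block 1, 2, 1, 2, 1, 62 (period 6).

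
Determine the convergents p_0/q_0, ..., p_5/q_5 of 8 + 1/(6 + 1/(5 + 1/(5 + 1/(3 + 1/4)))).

8/1, 49/6, 253/31, 1314/161, 4195/514, 18094/2217

Using the convergent recurrence p_i = a_i*p_{i-1} + p_{i-2}, q_i = a_i*q_{i-1} + q_{i-2} with p_{-2}=0, p_{-1}=1, q_{-2}=1, q_{-1}=0:
  i=0: a_0=8, p_0 = 8*1 + 0 = 8, q_0 = 8*0 + 1 = 1.
  i=1: a_1=6, p_1 = 6*8 + 1 = 49, q_1 = 6*1 + 0 = 6.
  i=2: a_2=5, p_2 = 5*49 + 8 = 253, q_2 = 5*6 + 1 = 31.
  i=3: a_3=5, p_3 = 5*253 + 49 = 1314, q_3 = 5*31 + 6 = 161.
  i=4: a_4=3, p_4 = 3*1314 + 253 = 4195, q_4 = 3*161 + 31 = 514.
  i=5: a_5=4, p_5 = 4*4195 + 1314 = 18094, q_5 = 4*514 + 161 = 2217.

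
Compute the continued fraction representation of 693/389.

[1; 1, 3, 1, 1, 2, 1, 3, 3]

Run the Euclidean algorithm on 693 and 389; the successive quotients are the partial quotients a_0, a_1, ... (each step inverts the fractional part left over by the previous one):
  693 = 1*389 + 304, so a_0 = 1.
  389 = 1*304 + 85, so a_1 = 1.
  304 = 3*85 + 49, so a_2 = 3.
  85 = 1*49 + 36, so a_3 = 1.
  49 = 1*36 + 13, so a_4 = 1.
  36 = 2*13 + 10, so a_5 = 2.
  13 = 1*10 + 3, so a_6 = 1.
  10 = 3*3 + 1, so a_7 = 3.
  3 = 3*1 + 0, so a_8 = 3.
The remainder reaches 0 after 9 divisions, so the expansion has 9 partial quotients, read off in order.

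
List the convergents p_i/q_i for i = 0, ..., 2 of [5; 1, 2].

Using the convergent recurrence p_i = a_i*p_{i-1} + p_{i-2}, q_i = a_i*q_{i-1} + q_{i-2} with p_{-2}=0, p_{-1}=1, q_{-2}=1, q_{-1}=0:
  i=0: a_0=5, p_0 = 5*1 + 0 = 5, q_0 = 5*0 + 1 = 1.
  i=1: a_1=1, p_1 = 1*5 + 1 = 6, q_1 = 1*1 + 0 = 1.
  i=2: a_2=2, p_2 = 2*6 + 5 = 17, q_2 = 2*1 + 1 = 3.

5/1, 6/1, 17/3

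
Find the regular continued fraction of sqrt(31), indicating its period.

Write x_i = (sqrt(31) + m_i)/d_i with (m_0, d_0) = (0, 1). a_0 = floor(sqrt(31)) = 5, since 5^2 = 25 <= 31 < 36 = 6^2.
Iterate m_{i+1} = d_i*a_i - m_i, d_{i+1} = (31 - m_{i+1}^2)/d_i, a_{i+1} = floor((a_0 + m_{i+1})/d_{i+1}):
  m_1 = 1*5 - 0 = 5, d_1 = (31 - 5^2)/1 = 6/1 = 6, a_1 = floor((5 + 5)/6) = 1.
  m_2 = 6*1 - 5 = 1, d_2 = (31 - 1^2)/6 = 30/6 = 5, a_2 = floor((5 + 1)/5) = 1.
  m_3 = 5*1 - 1 = 4, d_3 = (31 - 4^2)/5 = 15/5 = 3, a_3 = floor((5 + 4)/3) = 3.
  m_4 = 3*3 - 4 = 5, d_4 = (31 - 5^2)/3 = 6/3 = 2, a_4 = floor((5 + 5)/2) = 5.
  m_5 = 2*5 - 5 = 5, d_5 = (31 - 5^2)/2 = 6/2 = 3, a_5 = floor((5 + 5)/3) = 3.
  m_6 = 3*3 - 5 = 4, d_6 = (31 - 4^2)/3 = 15/3 = 5, a_6 = floor((5 + 4)/5) = 1.
  m_7 = 5*1 - 4 = 1, d_7 = (31 - 1^2)/5 = 30/5 = 6, a_7 = floor((5 + 1)/6) = 1.
  m_8 = 6*1 - 1 = 5, d_8 = (31 - 5^2)/6 = 6/6 = 1, a_8 = floor((5 + 5)/1) = 10.
  m_9 = 1*10 - 5 = 5, d_9 = (31 - 5^2)/1 = 6/1 = 6: (m_9, d_9) = (m_1, d_1) = (5, 6), so from here the quotients repeat a_1, ..., a_8; the period length is 8.
Hence the expansion of sqrt(31) is a_0 = 5 followed by the repeating block 1, 1, 3, 5, 3, 1, 1, 10 (period 8).

[5; (1, 1, 3, 5, 3, 1, 1, 10)]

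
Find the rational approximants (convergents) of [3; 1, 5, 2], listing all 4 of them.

Using the convergent recurrence p_i = a_i*p_{i-1} + p_{i-2}, q_i = a_i*q_{i-1} + q_{i-2} with p_{-2}=0, p_{-1}=1, q_{-2}=1, q_{-1}=0:
  i=0: a_0=3, p_0 = 3*1 + 0 = 3, q_0 = 3*0 + 1 = 1.
  i=1: a_1=1, p_1 = 1*3 + 1 = 4, q_1 = 1*1 + 0 = 1.
  i=2: a_2=5, p_2 = 5*4 + 3 = 23, q_2 = 5*1 + 1 = 6.
  i=3: a_3=2, p_3 = 2*23 + 4 = 50, q_3 = 2*6 + 1 = 13.

3/1, 4/1, 23/6, 50/13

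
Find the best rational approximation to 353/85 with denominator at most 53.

Expand x = 353/85 as a continued fraction with the Euclidean algorithm:
  353 = 4*85 + 13, so a_0 = 4.
  85 = 6*13 + 7, so a_1 = 6.
  13 = 1*7 + 6, so a_2 = 1.
  7 = 1*6 + 1, so a_3 = 1.
  6 = 6*1 + 0, so a_4 = 6.
so x = [4; 6, 1, 1, 6].
Convergents (p_i = a_i*p_{i-1} + p_{i-2}, q_i = a_i*q_{i-1} + q_{i-2} with p_{-2}=0, p_{-1}=1, q_{-2}=1, q_{-1}=0), until the denominator exceeds 53:
  i=0: a_0=4, p_0 = 4*1 + 0 = 4, q_0 = 4*0 + 1 = 1.
  i=1: a_1=6, p_1 = 6*4 + 1 = 25, q_1 = 6*1 + 0 = 6.
  i=2: a_2=1, p_2 = 1*25 + 4 = 29, q_2 = 1*6 + 1 = 7.
  i=3: a_3=1, p_3 = 1*29 + 25 = 54, q_3 = 1*7 + 6 = 13.
  i=4: a_4=6, p_4 = 6*54 + 29 = 353, q_4 = 6*13 + 7 = 85.
q_4 = 85 > 53, so the last convergent with denominator <= 53 is p_3/q_3 = 54/13.
The closest fraction with denominator <= 53 is either p_3/q_3 or the intermediate fraction (k*p_3 + p_2)/(k*q_3 + q_2) with the largest k >= 1 whose denominator stays <= 53; these approach x as k grows, and every other convergent or intermediate fraction in range is farther away.
Largest k: floor((53 - q_2)/q_3) = floor((53 - 7)/13) = 3.
That gives (3*54 + 29)/(3*13 + 7) = 191/46.
Compare the errors: |x - 54/13| = |353*13 - 54*85|/(85*13) = 1/1105, and |x - 191/46| = |353*46 - 191*85|/(85*46) = 3/3910.
Cross-multiplying, 3*1105 = 3315 < 3910 = 1*3910, so 3/3910 is smaller: the intermediate fraction 191/46 is closer to x than 54/13.

191/46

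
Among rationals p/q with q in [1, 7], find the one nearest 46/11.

25/6

Expand x = 46/11 as a continued fraction with the Euclidean algorithm:
  46 = 4*11 + 2, so a_0 = 4.
  11 = 5*2 + 1, so a_1 = 5.
  2 = 2*1 + 0, so a_2 = 2.
so x = [4; 5, 2].
Convergents (p_i = a_i*p_{i-1} + p_{i-2}, q_i = a_i*q_{i-1} + q_{i-2} with p_{-2}=0, p_{-1}=1, q_{-2}=1, q_{-1}=0), until the denominator exceeds 7:
  i=0: a_0=4, p_0 = 4*1 + 0 = 4, q_0 = 4*0 + 1 = 1.
  i=1: a_1=5, p_1 = 5*4 + 1 = 21, q_1 = 5*1 + 0 = 5.
  i=2: a_2=2, p_2 = 2*21 + 4 = 46, q_2 = 2*5 + 1 = 11.
q_2 = 11 > 7, so the last convergent with denominator <= 7 is p_1/q_1 = 21/5.
The closest fraction with denominator <= 7 is either p_1/q_1 or the intermediate fraction (k*p_1 + p_0)/(k*q_1 + q_0) with the largest k >= 1 whose denominator stays <= 7; these approach x as k grows, and every other convergent or intermediate fraction in range is farther away.
Largest k: floor((7 - q_0)/q_1) = floor((7 - 1)/5) = 1.
That gives (1*21 + 4)/(1*5 + 1) = 25/6.
Compare the errors: |x - 21/5| = |46*5 - 21*11|/(11*5) = 1/55, and |x - 25/6| = |46*6 - 25*11|/(11*6) = 1/66.
Cross-multiplying, 1*55 = 55 < 66 = 1*66, so 1/66 is smaller: the intermediate fraction 25/6 is closer to x than 21/5.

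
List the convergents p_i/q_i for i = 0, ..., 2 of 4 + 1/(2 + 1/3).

Using the convergent recurrence p_i = a_i*p_{i-1} + p_{i-2}, q_i = a_i*q_{i-1} + q_{i-2} with p_{-2}=0, p_{-1}=1, q_{-2}=1, q_{-1}=0:
  i=0: a_0=4, p_0 = 4*1 + 0 = 4, q_0 = 4*0 + 1 = 1.
  i=1: a_1=2, p_1 = 2*4 + 1 = 9, q_1 = 2*1 + 0 = 2.
  i=2: a_2=3, p_2 = 3*9 + 4 = 31, q_2 = 3*2 + 1 = 7.

4/1, 9/2, 31/7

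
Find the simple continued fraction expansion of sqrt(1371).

[37; (37, 74)]

Write x_i = (sqrt(1371) + m_i)/d_i with (m_0, d_0) = (0, 1). a_0 = floor(sqrt(1371)) = 37, since 37^2 = 1369 <= 1371 < 1444 = 38^2.
Iterate m_{i+1} = d_i*a_i - m_i, d_{i+1} = (1371 - m_{i+1}^2)/d_i, a_{i+1} = floor((a_0 + m_{i+1})/d_{i+1}):
  m_1 = 1*37 - 0 = 37, d_1 = (1371 - 37^2)/1 = 2/1 = 2, a_1 = floor((37 + 37)/2) = 37.
  m_2 = 2*37 - 37 = 37, d_2 = (1371 - 37^2)/2 = 2/2 = 1, a_2 = floor((37 + 37)/1) = 74.
  m_3 = 1*74 - 37 = 37, d_3 = (1371 - 37^2)/1 = 2/1 = 2: (m_3, d_3) = (m_1, d_1) = (37, 2), so from here the quotients repeat a_1, a_2; the period length is 2.
Hence the expansion of sqrt(1371) is a_0 = 37 followed by the repeating block 37, 74 (period 2).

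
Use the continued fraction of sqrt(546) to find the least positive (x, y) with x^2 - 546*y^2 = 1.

(x, y) = (701, 30)

First expand sqrt(546) as a continued fraction. With x_i = (sqrt(546) + m_i)/d_i and (m_0, d_0) = (0, 1): a_0 = floor(sqrt(546)) = 23, since 23^2 = 529 <= 546 < 576 = 24^2.
Iterate m_{i+1} = d_i*a_i - m_i, d_{i+1} = (546 - m_{i+1}^2)/d_i, a_{i+1} = floor((a_0 + m_{i+1})/d_{i+1}):
  m_1 = 1*23 - 0 = 23, d_1 = (546 - 23^2)/1 = 17/1 = 17, a_1 = floor((23 + 23)/17) = 2.
  m_2 = 17*2 - 23 = 11, d_2 = (546 - 11^2)/17 = 425/17 = 25, a_2 = floor((23 + 11)/25) = 1.
  m_3 = 25*1 - 11 = 14, d_3 = (546 - 14^2)/25 = 350/25 = 14, a_3 = floor((23 + 14)/14) = 2.
  m_4 = 14*2 - 14 = 14, d_4 = (546 - 14^2)/14 = 350/14 = 25, a_4 = floor((23 + 14)/25) = 1.
  m_5 = 25*1 - 14 = 11, d_5 = (546 - 11^2)/25 = 425/25 = 17, a_5 = floor((23 + 11)/17) = 2.
  m_6 = 17*2 - 11 = 23, d_6 = (546 - 23^2)/17 = 17/17 = 1, a_6 = floor((23 + 23)/1) = 46.
  m_7 = 1*46 - 23 = 23, d_7 = (546 - 23^2)/1 = 17/1 = 17: (m_7, d_7) = (m_1, d_1) = (23, 17), so from here the quotients repeat a_1, ..., a_6; the period length is 6.
So sqrt(546) = [23; (2, 1, 2, 1, 2, 46)] with period length k = 6.
k is even, so the fundamental solution of x^2 - 546y^2 = 1 is (p_{k-1}, q_{k-1}) = (p_5, q_5); compute convergents through index 5.
Convergents (p_i = a_i*p_{i-1} + p_{i-2}, q_i = a_i*q_{i-1} + q_{i-2} with p_{-2}=0, p_{-1}=1, q_{-2}=1, q_{-1}=0):
  i=0: a_0=23, p_0 = 23*1 + 0 = 23, q_0 = 23*0 + 1 = 1.
  i=1: a_1=2, p_1 = 2*23 + 1 = 47, q_1 = 2*1 + 0 = 2.
  i=2: a_2=1, p_2 = 1*47 + 23 = 70, q_2 = 1*2 + 1 = 3.
  i=3: a_3=2, p_3 = 2*70 + 47 = 187, q_3 = 2*3 + 2 = 8.
  i=4: a_4=1, p_4 = 1*187 + 70 = 257, q_4 = 1*8 + 3 = 11.
  i=5: a_5=2, p_5 = 2*257 + 187 = 701, q_5 = 2*11 + 8 = 30.
Check: 701^2 - 546*30^2 = 491401 - 491400 = 1, so (x, y) = (701, 30) solves the equation, and by the theorem it is the least positive solution.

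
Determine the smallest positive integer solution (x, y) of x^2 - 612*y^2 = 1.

First expand sqrt(612) as a continued fraction. With x_i = (sqrt(612) + m_i)/d_i and (m_0, d_0) = (0, 1): a_0 = floor(sqrt(612)) = 24, since 24^2 = 576 <= 612 < 625 = 25^2.
Iterate m_{i+1} = d_i*a_i - m_i, d_{i+1} = (612 - m_{i+1}^2)/d_i, a_{i+1} = floor((a_0 + m_{i+1})/d_{i+1}):
  m_1 = 1*24 - 0 = 24, d_1 = (612 - 24^2)/1 = 36/1 = 36, a_1 = floor((24 + 24)/36) = 1.
  m_2 = 36*1 - 24 = 12, d_2 = (612 - 12^2)/36 = 468/36 = 13, a_2 = floor((24 + 12)/13) = 2.
  m_3 = 13*2 - 12 = 14, d_3 = (612 - 14^2)/13 = 416/13 = 32, a_3 = floor((24 + 14)/32) = 1.
  m_4 = 32*1 - 14 = 18, d_4 = (612 - 18^2)/32 = 288/32 = 9, a_4 = floor((24 + 18)/9) = 4.
  m_5 = 9*4 - 18 = 18, d_5 = (612 - 18^2)/9 = 288/9 = 32, a_5 = floor((24 + 18)/32) = 1.
  m_6 = 32*1 - 18 = 14, d_6 = (612 - 14^2)/32 = 416/32 = 13, a_6 = floor((24 + 14)/13) = 2.
  m_7 = 13*2 - 14 = 12, d_7 = (612 - 12^2)/13 = 468/13 = 36, a_7 = floor((24 + 12)/36) = 1.
  m_8 = 36*1 - 12 = 24, d_8 = (612 - 24^2)/36 = 36/36 = 1, a_8 = floor((24 + 24)/1) = 48.
  m_9 = 1*48 - 24 = 24, d_9 = (612 - 24^2)/1 = 36/1 = 36: (m_9, d_9) = (m_1, d_1) = (24, 36), so from here the quotients repeat a_1, ..., a_8; the period length is 8.
So sqrt(612) = [24; (1, 2, 1, 4, 1, 2, 1, 48)] with period length k = 8.
k is even, so the fundamental solution of x^2 - 612y^2 = 1 is (p_{k-1}, q_{k-1}) = (p_7, q_7); compute convergents through index 7.
Convergents (p_i = a_i*p_{i-1} + p_{i-2}, q_i = a_i*q_{i-1} + q_{i-2} with p_{-2}=0, p_{-1}=1, q_{-2}=1, q_{-1}=0):
  i=0: a_0=24, p_0 = 24*1 + 0 = 24, q_0 = 24*0 + 1 = 1.
  i=1: a_1=1, p_1 = 1*24 + 1 = 25, q_1 = 1*1 + 0 = 1.
  i=2: a_2=2, p_2 = 2*25 + 24 = 74, q_2 = 2*1 + 1 = 3.
  i=3: a_3=1, p_3 = 1*74 + 25 = 99, q_3 = 1*3 + 1 = 4.
  i=4: a_4=4, p_4 = 4*99 + 74 = 470, q_4 = 4*4 + 3 = 19.
  i=5: a_5=1, p_5 = 1*470 + 99 = 569, q_5 = 1*19 + 4 = 23.
  i=6: a_6=2, p_6 = 2*569 + 470 = 1608, q_6 = 2*23 + 19 = 65.
  i=7: a_7=1, p_7 = 1*1608 + 569 = 2177, q_7 = 1*65 + 23 = 88.
Check: 2177^2 - 612*88^2 = 4739329 - 4739328 = 1, so (x, y) = (2177, 88) solves the equation, and by the theorem it is the least positive solution.

(x, y) = (2177, 88)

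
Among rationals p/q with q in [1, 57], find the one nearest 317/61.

291/56

Expand x = 317/61 as a continued fraction with the Euclidean algorithm:
  317 = 5*61 + 12, so a_0 = 5.
  61 = 5*12 + 1, so a_1 = 5.
  12 = 12*1 + 0, so a_2 = 12.
so x = [5; 5, 12].
Convergents (p_i = a_i*p_{i-1} + p_{i-2}, q_i = a_i*q_{i-1} + q_{i-2} with p_{-2}=0, p_{-1}=1, q_{-2}=1, q_{-1}=0), until the denominator exceeds 57:
  i=0: a_0=5, p_0 = 5*1 + 0 = 5, q_0 = 5*0 + 1 = 1.
  i=1: a_1=5, p_1 = 5*5 + 1 = 26, q_1 = 5*1 + 0 = 5.
  i=2: a_2=12, p_2 = 12*26 + 5 = 317, q_2 = 12*5 + 1 = 61.
q_2 = 61 > 57, so the last convergent with denominator <= 57 is p_1/q_1 = 26/5.
The closest fraction with denominator <= 57 is either p_1/q_1 or the intermediate fraction (k*p_1 + p_0)/(k*q_1 + q_0) with the largest k >= 1 whose denominator stays <= 57; these approach x as k grows, and every other convergent or intermediate fraction in range is farther away.
Largest k: floor((57 - q_0)/q_1) = floor((57 - 1)/5) = 11.
That gives (11*26 + 5)/(11*5 + 1) = 291/56.
Compare the errors: |x - 26/5| = |317*5 - 26*61|/(61*5) = 1/305, and |x - 291/56| = |317*56 - 291*61|/(61*56) = 1/3416.
Cross-multiplying, 1*305 = 305 < 3416 = 1*3416, so 1/3416 is smaller: the intermediate fraction 291/56 is closer to x than 26/5.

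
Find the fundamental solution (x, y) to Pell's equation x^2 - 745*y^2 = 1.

(x, y) = (12769001, 467820)

First expand sqrt(745) as a continued fraction. With x_i = (sqrt(745) + m_i)/d_i and (m_0, d_0) = (0, 1): a_0 = floor(sqrt(745)) = 27, since 27^2 = 729 <= 745 < 784 = 28^2.
Iterate m_{i+1} = d_i*a_i - m_i, d_{i+1} = (745 - m_{i+1}^2)/d_i, a_{i+1} = floor((a_0 + m_{i+1})/d_{i+1}):
  m_1 = 1*27 - 0 = 27, d_1 = (745 - 27^2)/1 = 16/1 = 16, a_1 = floor((27 + 27)/16) = 3.
  m_2 = 16*3 - 27 = 21, d_2 = (745 - 21^2)/16 = 304/16 = 19, a_2 = floor((27 + 21)/19) = 2.
  m_3 = 19*2 - 21 = 17, d_3 = (745 - 17^2)/19 = 456/19 = 24, a_3 = floor((27 + 17)/24) = 1.
  m_4 = 24*1 - 17 = 7, d_4 = (745 - 7^2)/24 = 696/24 = 29, a_4 = floor((27 + 7)/29) = 1.
  m_5 = 29*1 - 7 = 22, d_5 = (745 - 22^2)/29 = 261/29 = 9, a_5 = floor((27 + 22)/9) = 5.
  m_6 = 9*5 - 22 = 23, d_6 = (745 - 23^2)/9 = 216/9 = 24, a_6 = floor((27 + 23)/24) = 2.
  m_7 = 24*2 - 23 = 25, d_7 = (745 - 25^2)/24 = 120/24 = 5, a_7 = floor((27 + 25)/5) = 10.
  m_8 = 5*10 - 25 = 25, d_8 = (745 - 25^2)/5 = 120/5 = 24, a_8 = floor((27 + 25)/24) = 2.
  m_9 = 24*2 - 25 = 23, d_9 = (745 - 23^2)/24 = 216/24 = 9, a_9 = floor((27 + 23)/9) = 5.
  m_10 = 9*5 - 23 = 22, d_10 = (745 - 22^2)/9 = 261/9 = 29, a_10 = floor((27 + 22)/29) = 1.
  m_11 = 29*1 - 22 = 7, d_11 = (745 - 7^2)/29 = 696/29 = 24, a_11 = floor((27 + 7)/24) = 1.
  m_12 = 24*1 - 7 = 17, d_12 = (745 - 17^2)/24 = 456/24 = 19, a_12 = floor((27 + 17)/19) = 2.
  m_13 = 19*2 - 17 = 21, d_13 = (745 - 21^2)/19 = 304/19 = 16, a_13 = floor((27 + 21)/16) = 3.
  m_14 = 16*3 - 21 = 27, d_14 = (745 - 27^2)/16 = 16/16 = 1, a_14 = floor((27 + 27)/1) = 54.
  m_15 = 1*54 - 27 = 27, d_15 = (745 - 27^2)/1 = 16/1 = 16: (m_15, d_15) = (m_1, d_1) = (27, 16), so from here the quotients repeat a_1, ..., a_14; the period length is 14.
So sqrt(745) = [27; (3, 2, 1, 1, 5, 2, 10, 2, 5, 1, 1, 2, 3, 54)] with period length k = 14.
k is even, so the fundamental solution of x^2 - 745y^2 = 1 is (p_{k-1}, q_{k-1}) = (p_13, q_13); compute convergents through index 13.
Convergents (p_i = a_i*p_{i-1} + p_{i-2}, q_i = a_i*q_{i-1} + q_{i-2} with p_{-2}=0, p_{-1}=1, q_{-2}=1, q_{-1}=0):
  i=0: a_0=27, p_0 = 27*1 + 0 = 27, q_0 = 27*0 + 1 = 1.
  i=1: a_1=3, p_1 = 3*27 + 1 = 82, q_1 = 3*1 + 0 = 3.
  i=2: a_2=2, p_2 = 2*82 + 27 = 191, q_2 = 2*3 + 1 = 7.
  i=3: a_3=1, p_3 = 1*191 + 82 = 273, q_3 = 1*7 + 3 = 10.
  i=4: a_4=1, p_4 = 1*273 + 191 = 464, q_4 = 1*10 + 7 = 17.
  i=5: a_5=5, p_5 = 5*464 + 273 = 2593, q_5 = 5*17 + 10 = 95.
  i=6: a_6=2, p_6 = 2*2593 + 464 = 5650, q_6 = 2*95 + 17 = 207.
  i=7: a_7=10, p_7 = 10*5650 + 2593 = 59093, q_7 = 10*207 + 95 = 2165.
  i=8: a_8=2, p_8 = 2*59093 + 5650 = 123836, q_8 = 2*2165 + 207 = 4537.
  i=9: a_9=5, p_9 = 5*123836 + 59093 = 678273, q_9 = 5*4537 + 2165 = 24850.
  i=10: a_10=1, p_10 = 1*678273 + 123836 = 802109, q_10 = 1*24850 + 4537 = 29387.
  i=11: a_11=1, p_11 = 1*802109 + 678273 = 1480382, q_11 = 1*29387 + 24850 = 54237.
  i=12: a_12=2, p_12 = 2*1480382 + 802109 = 3762873, q_12 = 2*54237 + 29387 = 137861.
  i=13: a_13=3, p_13 = 3*3762873 + 1480382 = 12769001, q_13 = 3*137861 + 54237 = 467820.
Check: 12769001^2 - 745*467820^2 = 163047386538001 - 163047386538000 = 1, so (x, y) = (12769001, 467820) solves the equation, and by the theorem it is the least positive solution.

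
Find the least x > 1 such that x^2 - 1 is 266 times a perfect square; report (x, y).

First expand sqrt(266) as a continued fraction. With x_i = (sqrt(266) + m_i)/d_i and (m_0, d_0) = (0, 1): a_0 = floor(sqrt(266)) = 16, since 16^2 = 256 <= 266 < 289 = 17^2.
Iterate m_{i+1} = d_i*a_i - m_i, d_{i+1} = (266 - m_{i+1}^2)/d_i, a_{i+1} = floor((a_0 + m_{i+1})/d_{i+1}):
  m_1 = 1*16 - 0 = 16, d_1 = (266 - 16^2)/1 = 10/1 = 10, a_1 = floor((16 + 16)/10) = 3.
  m_2 = 10*3 - 16 = 14, d_2 = (266 - 14^2)/10 = 70/10 = 7, a_2 = floor((16 + 14)/7) = 4.
  m_3 = 7*4 - 14 = 14, d_3 = (266 - 14^2)/7 = 70/7 = 10, a_3 = floor((16 + 14)/10) = 3.
  m_4 = 10*3 - 14 = 16, d_4 = (266 - 16^2)/10 = 10/10 = 1, a_4 = floor((16 + 16)/1) = 32.
  m_5 = 1*32 - 16 = 16, d_5 = (266 - 16^2)/1 = 10/1 = 10: (m_5, d_5) = (m_1, d_1) = (16, 10), so from here the quotients repeat a_1, ..., a_4; the period length is 4.
So sqrt(266) = [16; (3, 4, 3, 32)] with period length k = 4.
k is even, so the fundamental solution of x^2 - 266y^2 = 1 is (p_{k-1}, q_{k-1}) = (p_3, q_3); compute convergents through index 3.
Convergents (p_i = a_i*p_{i-1} + p_{i-2}, q_i = a_i*q_{i-1} + q_{i-2} with p_{-2}=0, p_{-1}=1, q_{-2}=1, q_{-1}=0):
  i=0: a_0=16, p_0 = 16*1 + 0 = 16, q_0 = 16*0 + 1 = 1.
  i=1: a_1=3, p_1 = 3*16 + 1 = 49, q_1 = 3*1 + 0 = 3.
  i=2: a_2=4, p_2 = 4*49 + 16 = 212, q_2 = 4*3 + 1 = 13.
  i=3: a_3=3, p_3 = 3*212 + 49 = 685, q_3 = 3*13 + 3 = 42.
Check: 685^2 - 266*42^2 = 469225 - 469224 = 1, so (x, y) = (685, 42) solves the equation, and by the theorem it is the least positive solution.

(x, y) = (685, 42)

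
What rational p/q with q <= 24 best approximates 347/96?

47/13

Expand x = 347/96 as a continued fraction with the Euclidean algorithm:
  347 = 3*96 + 59, so a_0 = 3.
  96 = 1*59 + 37, so a_1 = 1.
  59 = 1*37 + 22, so a_2 = 1.
  37 = 1*22 + 15, so a_3 = 1.
  22 = 1*15 + 7, so a_4 = 1.
  15 = 2*7 + 1, so a_5 = 2.
  7 = 7*1 + 0, so a_6 = 7.
so x = [3; 1, 1, 1, 1, 2, 7].
Convergents (p_i = a_i*p_{i-1} + p_{i-2}, q_i = a_i*q_{i-1} + q_{i-2} with p_{-2}=0, p_{-1}=1, q_{-2}=1, q_{-1}=0), until the denominator exceeds 24:
  i=0: a_0=3, p_0 = 3*1 + 0 = 3, q_0 = 3*0 + 1 = 1.
  i=1: a_1=1, p_1 = 1*3 + 1 = 4, q_1 = 1*1 + 0 = 1.
  i=2: a_2=1, p_2 = 1*4 + 3 = 7, q_2 = 1*1 + 1 = 2.
  i=3: a_3=1, p_3 = 1*7 + 4 = 11, q_3 = 1*2 + 1 = 3.
  i=4: a_4=1, p_4 = 1*11 + 7 = 18, q_4 = 1*3 + 2 = 5.
  i=5: a_5=2, p_5 = 2*18 + 11 = 47, q_5 = 2*5 + 3 = 13.
  i=6: a_6=7, p_6 = 7*47 + 18 = 347, q_6 = 7*13 + 5 = 96.
q_6 = 96 > 24, so the last convergent with denominator <= 24 is p_5/q_5 = 47/13.
The closest fraction with denominator <= 24 is either p_5/q_5 or the intermediate fraction (k*p_5 + p_4)/(k*q_5 + q_4) with the largest k >= 1 whose denominator stays <= 24; these approach x as k grows, and every other convergent or intermediate fraction in range is farther away.
Largest k: floor((24 - q_4)/q_5) = floor((24 - 5)/13) = 1.
That gives (1*47 + 18)/(1*13 + 5) = 65/18.
Compare the errors: |x - 47/13| = |347*13 - 47*96|/(96*13) = 1/1248, and |x - 65/18| = |347*18 - 65*96|/(96*18) = 6/1728.
Cross-multiplying, 1*1728 = 1728 < 7488 = 6*1248, so 1/1248 is smaller: the convergent 47/13 is closer to x than 65/18.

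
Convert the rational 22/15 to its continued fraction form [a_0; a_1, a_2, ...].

Run the Euclidean algorithm on 22 and 15; the successive quotients are the partial quotients a_0, a_1, ... (each step inverts the fractional part left over by the previous one):
  22 = 1*15 + 7, so a_0 = 1.
  15 = 2*7 + 1, so a_1 = 2.
  7 = 7*1 + 0, so a_2 = 7.
The remainder reaches 0 after 3 divisions, so the expansion has 3 partial quotients, read off in order.

[1; 2, 7]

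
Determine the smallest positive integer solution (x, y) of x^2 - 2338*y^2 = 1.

(x, y) = (675683, 13974)

First expand sqrt(2338) as a continued fraction. With x_i = (sqrt(2338) + m_i)/d_i and (m_0, d_0) = (0, 1): a_0 = floor(sqrt(2338)) = 48, since 48^2 = 2304 <= 2338 < 2401 = 49^2.
Iterate m_{i+1} = d_i*a_i - m_i, d_{i+1} = (2338 - m_{i+1}^2)/d_i, a_{i+1} = floor((a_0 + m_{i+1})/d_{i+1}):
  m_1 = 1*48 - 0 = 48, d_1 = (2338 - 48^2)/1 = 34/1 = 34, a_1 = floor((48 + 48)/34) = 2.
  m_2 = 34*2 - 48 = 20, d_2 = (2338 - 20^2)/34 = 1938/34 = 57, a_2 = floor((48 + 20)/57) = 1.
  m_3 = 57*1 - 20 = 37, d_3 = (2338 - 37^2)/57 = 969/57 = 17, a_3 = floor((48 + 37)/17) = 5.
  m_4 = 17*5 - 37 = 48, d_4 = (2338 - 48^2)/17 = 34/17 = 2, a_4 = floor((48 + 48)/2) = 48.
  m_5 = 2*48 - 48 = 48, d_5 = (2338 - 48^2)/2 = 34/2 = 17, a_5 = floor((48 + 48)/17) = 5.
  m_6 = 17*5 - 48 = 37, d_6 = (2338 - 37^2)/17 = 969/17 = 57, a_6 = floor((48 + 37)/57) = 1.
  m_7 = 57*1 - 37 = 20, d_7 = (2338 - 20^2)/57 = 1938/57 = 34, a_7 = floor((48 + 20)/34) = 2.
  m_8 = 34*2 - 20 = 48, d_8 = (2338 - 48^2)/34 = 34/34 = 1, a_8 = floor((48 + 48)/1) = 96.
  m_9 = 1*96 - 48 = 48, d_9 = (2338 - 48^2)/1 = 34/1 = 34: (m_9, d_9) = (m_1, d_1) = (48, 34), so from here the quotients repeat a_1, ..., a_8; the period length is 8.
So sqrt(2338) = [48; (2, 1, 5, 48, 5, 1, 2, 96)] with period length k = 8.
k is even, so the fundamental solution of x^2 - 2338y^2 = 1 is (p_{k-1}, q_{k-1}) = (p_7, q_7); compute convergents through index 7.
Convergents (p_i = a_i*p_{i-1} + p_{i-2}, q_i = a_i*q_{i-1} + q_{i-2} with p_{-2}=0, p_{-1}=1, q_{-2}=1, q_{-1}=0):
  i=0: a_0=48, p_0 = 48*1 + 0 = 48, q_0 = 48*0 + 1 = 1.
  i=1: a_1=2, p_1 = 2*48 + 1 = 97, q_1 = 2*1 + 0 = 2.
  i=2: a_2=1, p_2 = 1*97 + 48 = 145, q_2 = 1*2 + 1 = 3.
  i=3: a_3=5, p_3 = 5*145 + 97 = 822, q_3 = 5*3 + 2 = 17.
  i=4: a_4=48, p_4 = 48*822 + 145 = 39601, q_4 = 48*17 + 3 = 819.
  i=5: a_5=5, p_5 = 5*39601 + 822 = 198827, q_5 = 5*819 + 17 = 4112.
  i=6: a_6=1, p_6 = 1*198827 + 39601 = 238428, q_6 = 1*4112 + 819 = 4931.
  i=7: a_7=2, p_7 = 2*238428 + 198827 = 675683, q_7 = 2*4931 + 4112 = 13974.
Check: 675683^2 - 2338*13974^2 = 456547516489 - 456547516488 = 1, so (x, y) = (675683, 13974) solves the equation, and by the theorem it is the least positive solution.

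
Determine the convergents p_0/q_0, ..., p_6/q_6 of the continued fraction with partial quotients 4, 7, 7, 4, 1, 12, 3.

Using the convergent recurrence p_i = a_i*p_{i-1} + p_{i-2}, q_i = a_i*q_{i-1} + q_{i-2} with p_{-2}=0, p_{-1}=1, q_{-2}=1, q_{-1}=0:
  i=0: a_0=4, p_0 = 4*1 + 0 = 4, q_0 = 4*0 + 1 = 1.
  i=1: a_1=7, p_1 = 7*4 + 1 = 29, q_1 = 7*1 + 0 = 7.
  i=2: a_2=7, p_2 = 7*29 + 4 = 207, q_2 = 7*7 + 1 = 50.
  i=3: a_3=4, p_3 = 4*207 + 29 = 857, q_3 = 4*50 + 7 = 207.
  i=4: a_4=1, p_4 = 1*857 + 207 = 1064, q_4 = 1*207 + 50 = 257.
  i=5: a_5=12, p_5 = 12*1064 + 857 = 13625, q_5 = 12*257 + 207 = 3291.
  i=6: a_6=3, p_6 = 3*13625 + 1064 = 41939, q_6 = 3*3291 + 257 = 10130.

4/1, 29/7, 207/50, 857/207, 1064/257, 13625/3291, 41939/10130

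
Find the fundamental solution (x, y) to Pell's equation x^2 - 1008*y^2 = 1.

(x, y) = (127, 4)

First expand sqrt(1008) as a continued fraction. With x_i = (sqrt(1008) + m_i)/d_i and (m_0, d_0) = (0, 1): a_0 = floor(sqrt(1008)) = 31, since 31^2 = 961 <= 1008 < 1024 = 32^2.
Iterate m_{i+1} = d_i*a_i - m_i, d_{i+1} = (1008 - m_{i+1}^2)/d_i, a_{i+1} = floor((a_0 + m_{i+1})/d_{i+1}):
  m_1 = 1*31 - 0 = 31, d_1 = (1008 - 31^2)/1 = 47/1 = 47, a_1 = floor((31 + 31)/47) = 1.
  m_2 = 47*1 - 31 = 16, d_2 = (1008 - 16^2)/47 = 752/47 = 16, a_2 = floor((31 + 16)/16) = 2.
  m_3 = 16*2 - 16 = 16, d_3 = (1008 - 16^2)/16 = 752/16 = 47, a_3 = floor((31 + 16)/47) = 1.
  m_4 = 47*1 - 16 = 31, d_4 = (1008 - 31^2)/47 = 47/47 = 1, a_4 = floor((31 + 31)/1) = 62.
  m_5 = 1*62 - 31 = 31, d_5 = (1008 - 31^2)/1 = 47/1 = 47: (m_5, d_5) = (m_1, d_1) = (31, 47), so from here the quotients repeat a_1, ..., a_4; the period length is 4.
So sqrt(1008) = [31; (1, 2, 1, 62)] with period length k = 4.
k is even, so the fundamental solution of x^2 - 1008y^2 = 1 is (p_{k-1}, q_{k-1}) = (p_3, q_3); compute convergents through index 3.
Convergents (p_i = a_i*p_{i-1} + p_{i-2}, q_i = a_i*q_{i-1} + q_{i-2} with p_{-2}=0, p_{-1}=1, q_{-2}=1, q_{-1}=0):
  i=0: a_0=31, p_0 = 31*1 + 0 = 31, q_0 = 31*0 + 1 = 1.
  i=1: a_1=1, p_1 = 1*31 + 1 = 32, q_1 = 1*1 + 0 = 1.
  i=2: a_2=2, p_2 = 2*32 + 31 = 95, q_2 = 2*1 + 1 = 3.
  i=3: a_3=1, p_3 = 1*95 + 32 = 127, q_3 = 1*3 + 1 = 4.
Check: 127^2 - 1008*4^2 = 16129 - 16128 = 1, so (x, y) = (127, 4) solves the equation, and by the theorem it is the least positive solution.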